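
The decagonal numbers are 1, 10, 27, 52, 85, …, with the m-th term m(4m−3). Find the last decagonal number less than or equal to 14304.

14220

Solve n(4n−3) ≤ 14304 for integer n.
n = 60 gives 14220 ≤ 14304, while n = 61 gives 14701 > 14304; so the answer is 14220.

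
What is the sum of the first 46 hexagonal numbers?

65941

Σ i(2i−1) = 2Σi² − Σi over i = 1..46.
Σi = 1081 and Σi² = 33511.
2·33511 − 1·1081 = 65941.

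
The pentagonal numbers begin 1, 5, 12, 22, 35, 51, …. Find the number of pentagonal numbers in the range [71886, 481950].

348

The n-th pentagonal number is n(3n−1)/2.
Smallest index with value ≥ 71886: n = 220 (giving 72490).
Largest index with value ≤ 481950: n = 567 (giving 481950).
Indices 220 through 567: 348 terms.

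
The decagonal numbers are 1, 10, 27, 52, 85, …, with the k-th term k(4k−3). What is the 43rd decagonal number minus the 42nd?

337

Consecutive decagonal numbers differ by 8n − 7: here 8·43 − 7 = 337.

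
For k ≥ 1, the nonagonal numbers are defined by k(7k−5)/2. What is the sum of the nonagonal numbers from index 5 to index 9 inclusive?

805

Σ i(7i−5)/2 = (7Σi² − 5Σi) / 2 over i = 5..9.
Σi = 45 − 10 = 35 and Σi² = 285 − 30 = 255.
(7·255 − 5·35) / 2 = 1610/2 = 805.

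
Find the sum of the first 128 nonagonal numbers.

2454784

Σ i(7i−5)/2 = (7Σi² − 5Σi) / 2 over i = 1..128.
Σi = 8256 and Σi² = 707264.
(7·707264 − 5·8256) / 2 = 4909568/2 = 2454784.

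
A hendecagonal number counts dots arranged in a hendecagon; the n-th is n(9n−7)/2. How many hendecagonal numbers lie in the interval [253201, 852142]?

The n-th hendecagonal number is n(9n−7)/2.
Smallest index with value ≥ 253201: n = 238 (giving 254065).
Largest index with value ≤ 852142: n = 435 (giving 849990).
Indices 238 through 435: 198 terms.

198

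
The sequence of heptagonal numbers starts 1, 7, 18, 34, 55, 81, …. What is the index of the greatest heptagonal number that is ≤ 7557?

55

Solve n(5n−3)/2 ≤ 7557 for integer n.
n = 55 gives 7480 ≤ 7557, while n = 56 gives 7756 > 7557; so the answer is index 55.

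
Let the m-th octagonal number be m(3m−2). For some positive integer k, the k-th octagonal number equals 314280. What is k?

324

Set n(3n−2) = 314280, giving 3n² − 2n − 314280 = 0.
The discriminant is 4 + 12·314280 = 3771364, and √3771364 = 1942.
So n = (2 + 1942) / 6 = 1944/6 = 324.
Check: 324·(3·324 − 2) = 314280. ✓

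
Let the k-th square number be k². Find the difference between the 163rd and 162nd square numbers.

n² − (n−1)² = 2n − 1, so 163² − 162² = 2·163 − 1 = 325.

325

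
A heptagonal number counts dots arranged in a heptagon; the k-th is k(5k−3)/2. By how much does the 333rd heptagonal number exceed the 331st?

333·(5·333 − 3)/2 = 276723 and 331·(5·331 − 3)/2 = 273406.
Difference: 276723 − 273406 = 3317.

3317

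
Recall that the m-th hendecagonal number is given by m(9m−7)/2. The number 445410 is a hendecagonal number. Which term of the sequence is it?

315

Set n(9n−7)/2 = 445410, giving 9n² − 7n − 890820 = 0.
So n = (7 + 5663) / 18 = 5670/18 = 315.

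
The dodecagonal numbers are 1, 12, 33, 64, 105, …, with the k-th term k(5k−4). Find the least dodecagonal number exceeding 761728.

762841

Solve n(5n−4) > 761728 for integer n.
The largest n with value ≤ 761728 is 390 (since 758940 ≤ 761728 < 762841), so the first above is n = 391, value 762841.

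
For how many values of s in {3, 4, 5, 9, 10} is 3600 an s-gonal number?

1

s = 3: P(3, 84) = 3570 and P(3, 85) = 3655; 3600 is not s-gonal.
s = 4: P(4, 60) = 3600. ✓
s = 5: P(5, 49) = 3577 and P(5, 50) = 3725; 3600 is not s-gonal.
s = 9: P(9, 32) = 3504 and P(9, 33) = 3729; 3600 is not s-gonal.
s = 10: P(10, 30) = 3510 and P(10, 31) = 3751; 3600 is not s-gonal.
Hits: s ∈ {4} → 1.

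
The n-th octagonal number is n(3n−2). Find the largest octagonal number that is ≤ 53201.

52801

Solve n(3n−2) ≤ 53201 for integer n.
n = 133 gives 52801 ≤ 53201, while n = 134 gives 53600 > 53201; so the answer is 52801.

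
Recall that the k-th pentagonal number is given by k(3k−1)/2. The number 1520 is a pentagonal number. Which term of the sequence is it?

32

Set n(3n−1)/2 = 1520, giving 3n² − n − 3040 = 0.
The discriminant is 1 + 24·1520 = 36481, and √36481 = 191.
So n = (1 + 191) / 6 = 192/6 = 32.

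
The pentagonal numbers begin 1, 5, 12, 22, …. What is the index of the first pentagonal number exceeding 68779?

Solve n(3n−1)/2 > 68779 for integer n.
The largest n with value ≤ 68779 is 214 (since 68587 ≤ 68779 < 69230), so the first above is n = 215, value 69230.

215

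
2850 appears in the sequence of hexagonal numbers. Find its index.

Set n(2n−1) = 2850, giving 2n² − n − 2850 = 0.
So n = (1 + 151) / 4 = 152/4 = 38.

38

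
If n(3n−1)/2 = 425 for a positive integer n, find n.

Set n(3n−1)/2 = 425, giving 3n² − n − 850 = 0.
So n = (1 + 101) / 6 = 102/6 = 17.

17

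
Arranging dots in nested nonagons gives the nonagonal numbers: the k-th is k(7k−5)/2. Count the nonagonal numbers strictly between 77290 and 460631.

The n-th nonagonal number is n(7n−5)/2.
Smallest index with value > 77290: n = 149 (giving 77331).
Largest index with value < 460631: n = 363 (giving 460284).
Indices 149 through 363: 215 terms.

215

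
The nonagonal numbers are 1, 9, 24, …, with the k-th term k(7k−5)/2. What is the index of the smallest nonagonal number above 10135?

Solve n(7n−5)/2 > 10135 for integer n.
The largest n with value ≤ 10135 is 54 (since 10071 ≤ 10135 < 10450), so the first above is n = 55, value 10450.

55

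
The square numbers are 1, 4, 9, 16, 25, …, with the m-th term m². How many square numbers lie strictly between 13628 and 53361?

114

The n-th square number is n².
Smallest index with value > 13628: n = 117 (giving 13689).
Largest index with value < 53361: n = 230 (giving 52900).
Indices 117 through 230: 114 terms.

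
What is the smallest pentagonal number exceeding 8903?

9087

Solve n(3n−1)/2 > 8903 for integer n.
The largest n with value ≤ 8903 is 77 (since 8855 ≤ 8903 < 9087), so the first above is n = 78, value 9087.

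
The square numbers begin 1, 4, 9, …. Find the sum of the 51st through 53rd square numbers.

Σ_{i=51}^{53} i² = 51039 − 42925 = 8114.

8114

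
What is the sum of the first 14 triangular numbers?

560

Σ i(i+1)/2 = (Σi² + Σi) / 2 over i = 1..14.
Σi = 105 and Σi² = 1015.
(1·1015 + 1·105) / 2 = 1120/2 = 560.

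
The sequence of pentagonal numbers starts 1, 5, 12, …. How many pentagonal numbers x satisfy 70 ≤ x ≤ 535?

The n-th pentagonal number is n(3n−1)/2.
Smallest index with value ≥ 70: n = 7 (giving 70).
Largest index with value ≤ 535: n = 19 (giving 532).
Indices 7 through 19: 13 terms.

13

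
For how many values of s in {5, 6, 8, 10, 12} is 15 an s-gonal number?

1

s = 5: P(5, 3) = 12 and P(5, 4) = 22; 15 is not s-gonal.
s = 6: P(6, 3) = 15. ✓
s = 8: P(8, 2) = 8 and P(8, 3) = 21; 15 is not s-gonal.
s = 10: P(10, 2) = 10 and P(10, 3) = 27; 15 is not s-gonal.
s = 12: P(12, 2) = 12 and P(12, 3) = 33; 15 is not s-gonal.
Hits: s ∈ {6} → 1.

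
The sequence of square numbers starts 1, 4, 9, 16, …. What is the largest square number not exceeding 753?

Solve n² ≤ 753 for integer n.
n = 27 gives 729 ≤ 753, while n = 28 gives 784 > 753; so the answer is 729.

729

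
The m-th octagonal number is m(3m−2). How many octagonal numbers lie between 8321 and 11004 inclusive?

The n-th octagonal number is n(3n−2).
Smallest index with value ≥ 8321: n = 53 (giving 8321).
Largest index with value ≤ 11004: n = 60 (giving 10680).
Indices 53 through 60: 8 terms.

8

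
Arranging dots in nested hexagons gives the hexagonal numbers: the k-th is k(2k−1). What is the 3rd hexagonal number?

The 3rd hexagonal number is n(2n−1) with n = 3.
3·(2·3 − 1) = 3·5 = 15.

15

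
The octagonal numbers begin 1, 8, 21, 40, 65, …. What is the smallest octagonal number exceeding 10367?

Solve n(3n−2) > 10367 for integer n.
The largest n with value ≤ 10367 is 59 (since 10325 ≤ 10367 < 10680), so the first above is n = 60, value 10680.

10680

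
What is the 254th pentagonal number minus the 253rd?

760

Consecutive pentagonal numbers differ by 3n − 2: here 3·254 − 2 = 760.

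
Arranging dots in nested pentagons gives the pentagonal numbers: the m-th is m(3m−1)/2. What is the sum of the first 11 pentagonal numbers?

Σ i(3i−1)/2 = (3Σi² − Σi) / 2 over i = 1..11.
Σi = 66 and Σi² = 506.
(3·506 − 1·66) / 2 = 1452/2 = 726.

726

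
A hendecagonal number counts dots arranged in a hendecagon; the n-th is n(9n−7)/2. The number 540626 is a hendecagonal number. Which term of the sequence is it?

347

Set n(9n−7)/2 = 540626, giving 9n² − 7n − 1081252 = 0.
The discriminant is 49 + 72·540626 = 38925121, and √38925121 = 6239.
So n = (7 + 6239) / 18 = 6246/18 = 347.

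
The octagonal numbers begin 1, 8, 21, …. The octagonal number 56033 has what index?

137

Set n(3n−2) = 56033, giving 3n² − 2n − 56033 = 0.
The discriminant is 4 + 12·56033 = 672400, and √672400 = 820.
So n = (2 + 820) / 6 = 822/6 = 137.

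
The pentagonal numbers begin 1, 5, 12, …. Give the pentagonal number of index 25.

The 25th pentagonal number is n(3n−1)/2 with n = 25.
25·(3·25 − 1)/2 = 25·74/2 = 25·37 = 925.

925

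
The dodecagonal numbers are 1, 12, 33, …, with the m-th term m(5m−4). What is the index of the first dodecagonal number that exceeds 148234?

Solve n(5n−4) > 148234 for integer n.
The largest n with value ≤ 148234 is 172 (since 147232 ≤ 148234 < 148953), so the first above is n = 173, value 148953.

173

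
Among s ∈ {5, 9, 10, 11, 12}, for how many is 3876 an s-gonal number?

s = 5: P(5, 51) = 3876. ✓
s = 9: P(9, 33) = 3729 and P(9, 34) = 3961; 3876 is not s-gonal.
s = 10: P(10, 31) = 3751 and P(10, 32) = 4000; 3876 is not s-gonal.
s = 11: P(11, 29) = 3683 and P(11, 30) = 3945; 3876 is not s-gonal.
s = 12: P(12, 28) = 3808 and P(12, 29) = 4089; 3876 is not s-gonal.
Hits: s ∈ {5} → 1.

1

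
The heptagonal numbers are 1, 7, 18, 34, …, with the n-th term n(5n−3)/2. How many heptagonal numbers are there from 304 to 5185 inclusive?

The n-th heptagonal number is n(5n−3)/2.
Smallest index with value ≥ 304: n = 12 (giving 342).
Largest index with value ≤ 5185: n = 45 (giving 4995).
Indices 12 through 45: 34 terms.

34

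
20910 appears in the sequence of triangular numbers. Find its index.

204

Set n(n+1)/2 = 20910, giving n² + n − 41820 = 0.
The discriminant is 1 + 8·20910 = 167281, and √167281 = 409.
So n = (-1 + 409) / 2 = 408/2 = 204.
Check: 204·205/2 = 20910. ✓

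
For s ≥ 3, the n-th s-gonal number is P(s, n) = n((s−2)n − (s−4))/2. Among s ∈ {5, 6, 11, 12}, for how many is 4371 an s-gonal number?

1

s = 5: P(5, 54) = 4347 and P(5, 55) = 4510; 4371 is not s-gonal.
s = 6: P(6, 47) = 4371. ✓
s = 11: P(11, 31) = 4216 and P(11, 32) = 4496; 4371 is not s-gonal.
s = 12: P(12, 29) = 4089 and P(12, 30) = 4380; 4371 is not s-gonal.
Hits: s ∈ {6} → 1.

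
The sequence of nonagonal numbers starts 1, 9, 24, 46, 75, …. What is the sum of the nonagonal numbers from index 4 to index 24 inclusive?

Σ i(7i−5)/2 = (7Σi² − 5Σi) / 2 over i = 4..24.
Σi = 300 − 6 = 294 and Σi² = 4900 − 14 = 4886.
(7·4886 − 5·294) / 2 = 32732/2 = 16366.

16366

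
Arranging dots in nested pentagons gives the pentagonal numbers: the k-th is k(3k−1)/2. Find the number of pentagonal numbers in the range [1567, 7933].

The n-th pentagonal number is n(3n−1)/2.
Smallest index with value ≥ 1567: n = 33 (giving 1617).
Largest index with value ≤ 7933: n = 72 (giving 7740).
Indices 33 through 72: 40 terms.

40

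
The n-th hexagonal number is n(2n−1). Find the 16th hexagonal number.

16·(2·16 − 1) = 16·31 = 496.

496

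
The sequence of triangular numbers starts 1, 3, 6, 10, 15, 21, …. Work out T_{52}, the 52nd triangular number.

The 52nd triangular number is n(n+1)/2 with n = 52.
52·53/2 = 2756/2 = 1378.

1378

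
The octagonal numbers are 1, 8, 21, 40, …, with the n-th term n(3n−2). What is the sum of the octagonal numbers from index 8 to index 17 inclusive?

Σ i(3i−2) = 3Σi² − 2Σi over i = 8..17.
Σi = 153 − 28 = 125 and Σi² = 1785 − 140 = 1645.
3·1645 − 2·125 = 4685.

4685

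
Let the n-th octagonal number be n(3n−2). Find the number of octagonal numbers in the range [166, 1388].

14

The n-th octagonal number is n(3n−2).
Smallest index with value ≥ 166: n = 8 (giving 176).
Largest index with value ≤ 1388: n = 21 (giving 1281).
Indices 8 through 21: 14 terms.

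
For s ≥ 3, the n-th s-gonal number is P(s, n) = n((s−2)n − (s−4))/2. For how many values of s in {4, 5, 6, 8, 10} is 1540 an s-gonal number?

2

s = 4: P(4, 39) = 1521 and P(4, 40) = 1600; 1540 is not s-gonal.
s = 5: P(5, 32) = 1520 and P(5, 33) = 1617; 1540 is not s-gonal.
s = 6: P(6, 28) = 1540. ✓
s = 8: P(8, 22) = 1408 and P(8, 23) = 1541; 1540 is not s-gonal.
s = 10: P(10, 20) = 1540. ✓
Hits: s ∈ {6, 10} → 2.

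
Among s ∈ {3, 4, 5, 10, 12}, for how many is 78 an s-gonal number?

s = 3: P(3, 12) = 78. ✓
s = 4: P(4, 8) = 64 and P(4, 9) = 81; 78 is not s-gonal.
s = 5: P(5, 7) = 70 and P(5, 8) = 92; 78 is not s-gonal.
s = 10: P(10, 4) = 52 and P(10, 5) = 85; 78 is not s-gonal.
s = 12: P(12, 4) = 64 and P(12, 5) = 105; 78 is not s-gonal.
Hits: s ∈ {3} → 1.

1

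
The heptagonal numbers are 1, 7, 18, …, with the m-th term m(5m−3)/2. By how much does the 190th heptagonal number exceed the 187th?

190·(5·190 − 3)/2 = 89965 and 187·(5·187 − 3)/2 = 87142.
Difference: 89965 − 87142 = 2823.

2823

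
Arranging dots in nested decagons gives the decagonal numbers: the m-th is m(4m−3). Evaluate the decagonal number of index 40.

The 40th decagonal number is n(4n−3) with n = 40.
40·(4·40 − 3) = 40·157 = 6280.

6280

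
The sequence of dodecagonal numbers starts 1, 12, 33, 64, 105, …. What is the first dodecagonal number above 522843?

523584

Solve n(5n−4) > 522843 for integer n.
The largest n with value ≤ 522843 is 323 (since 520353 ≤ 522843 < 523584), so the first above is n = 324, value 523584.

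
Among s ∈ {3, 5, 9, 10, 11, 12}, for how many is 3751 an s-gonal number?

s = 3: P(3, 86) = 3741 and P(3, 87) = 3828; 3751 is not s-gonal.
s = 5: P(5, 50) = 3725 and P(5, 51) = 3876; 3751 is not s-gonal.
s = 9: P(9, 33) = 3729 and P(9, 34) = 3961; 3751 is not s-gonal.
s = 10: P(10, 31) = 3751. ✓
s = 11: P(11, 29) = 3683 and P(11, 30) = 3945; 3751 is not s-gonal.
s = 12: P(12, 27) = 3537 and P(12, 28) = 3808; 3751 is not s-gonal.
Hits: s ∈ {10} → 1.

1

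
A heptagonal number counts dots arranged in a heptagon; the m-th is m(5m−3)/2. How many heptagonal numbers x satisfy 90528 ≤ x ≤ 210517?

100

The n-th heptagonal number is n(5n−3)/2.
Smallest index with value ≥ 90528: n = 191 (giving 90916).
Largest index with value ≤ 210517: n = 290 (giving 209815).
Indices 191 through 290: 100 terms.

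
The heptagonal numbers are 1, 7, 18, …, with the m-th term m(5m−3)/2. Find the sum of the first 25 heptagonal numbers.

Σ i(5i−3)/2 = (5Σi² − 3Σi) / 2 over i = 1..25.
Σi = 325 and Σi² = 5525.
(5·5525 − 3·325) / 2 = 26650/2 = 13325.

13325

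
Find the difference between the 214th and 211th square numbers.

214² = 45796 and 211² = 44521.
Difference: 45796 − 44521 = 1275.

1275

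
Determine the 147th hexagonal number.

43071

The 147th hexagonal number is n(2n−1) with n = 147.
147·(2·147 − 1) = 147·293 = 43071.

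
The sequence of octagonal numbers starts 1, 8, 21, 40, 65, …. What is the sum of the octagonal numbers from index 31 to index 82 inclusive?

527254

Σ i(3i−2) = 3Σi² − 2Σi over i = 31..82.
Σi = 3403 − 465 = 2938 and Σi² = 187165 − 9455 = 177710.
3·177710 − 2·2938 = 527254.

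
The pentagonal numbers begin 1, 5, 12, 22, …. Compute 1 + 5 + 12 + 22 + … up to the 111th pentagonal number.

Σ i(3i−1)/2 = (3Σi² − Σi) / 2 over i = 1..111.
Σi = 6216 and Σi² = 462056.
(3·462056 − 1·6216) / 2 = 1379952/2 = 689976.

689976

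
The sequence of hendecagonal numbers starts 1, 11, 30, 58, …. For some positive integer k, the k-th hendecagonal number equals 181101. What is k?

Set n(9n−7)/2 = 181101, giving 9n² − 7n − 362202 = 0.
So n = (7 + 3611) / 18 = 3618/18 = 201.

201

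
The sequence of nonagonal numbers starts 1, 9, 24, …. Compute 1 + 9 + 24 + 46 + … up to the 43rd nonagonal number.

93654

Σ i(7i−5)/2 = (7Σi² − 5Σi) / 2 over i = 1..43.
Σi = 946 and Σi² = 27434.
(7·27434 − 5·946) / 2 = 187308/2 = 93654.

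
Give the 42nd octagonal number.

5208

The 42nd octagonal number is n(3n−2) with n = 42.
42·(3·42 − 2) = 42·124 = 5208.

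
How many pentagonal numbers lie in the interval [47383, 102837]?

85

The n-th pentagonal number is n(3n−1)/2.
Smallest index with value ≥ 47383: n = 178 (giving 47437).
Largest index with value ≤ 102837: n = 262 (giving 102835).
Indices 178 through 262: 85 terms.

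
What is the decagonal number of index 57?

12825

The 57th decagonal number is n(4n−3) with n = 57.
57·(4·57 − 3) = 57·225 = 12825.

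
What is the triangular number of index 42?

The 42nd triangular number is n(n+1)/2 with n = 42.
42·43/2 = 1806/2 = 903.

903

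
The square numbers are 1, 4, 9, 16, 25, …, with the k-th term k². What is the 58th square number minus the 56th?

228

58² = 3364 and 56² = 3136.
Difference: 3364 − 3136 = 228.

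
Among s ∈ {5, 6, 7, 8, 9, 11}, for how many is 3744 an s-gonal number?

s = 5: P(5, 50) = 3725 and P(5, 51) = 3876; 3744 is not s-gonal.
s = 6: P(6, 43) = 3655 and P(6, 44) = 3828; 3744 is not s-gonal.
s = 7: P(7, 39) = 3744. ✓
s = 8: P(8, 35) = 3605 and P(8, 36) = 3816; 3744 is not s-gonal.
s = 9: P(9, 33) = 3729 and P(9, 34) = 3961; 3744 is not s-gonal.
s = 11: P(11, 29) = 3683 and P(11, 30) = 3945; 3744 is not s-gonal.
Hits: s ∈ {7} → 1.

1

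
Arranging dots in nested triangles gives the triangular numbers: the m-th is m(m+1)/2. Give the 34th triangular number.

595

The 34th triangular number is n(n+1)/2 with n = 34.
34·35/2 = 1190/2 = 595.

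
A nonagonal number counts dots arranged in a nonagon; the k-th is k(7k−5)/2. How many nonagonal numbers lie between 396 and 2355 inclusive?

16

The n-th nonagonal number is n(7n−5)/2.
Smallest index with value ≥ 396: n = 11 (giving 396).
Largest index with value ≤ 2355: n = 26 (giving 2301).
Indices 11 through 26: 16 terms.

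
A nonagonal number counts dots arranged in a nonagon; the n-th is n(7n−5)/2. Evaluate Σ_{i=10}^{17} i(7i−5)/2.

4980

Σ i(7i−5)/2 = (7Σi² − 5Σi) / 2 over i = 10..17.
Σi = 153 − 45 = 108 and Σi² = 1785 − 285 = 1500.
(7·1500 − 5·108) / 2 = 9960/2 = 4980.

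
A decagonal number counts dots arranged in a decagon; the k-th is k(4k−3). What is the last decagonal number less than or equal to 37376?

37345

Solve n(4n−3) ≤ 37376 for integer n.
n = 97 gives 37345 ≤ 37376, while n = 98 gives 38122 > 37376; so the answer is 37345.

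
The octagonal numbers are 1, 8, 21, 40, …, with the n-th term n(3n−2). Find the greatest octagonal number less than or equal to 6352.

6256

Solve n(3n−2) ≤ 6352 for integer n.
n = 46 gives 6256 ≤ 6352, while n = 47 gives 6533 > 6352; so the answer is 6256.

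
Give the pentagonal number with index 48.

The 48th pentagonal number is n(3n−1)/2 with n = 48.
48·(3·48 − 1)/2 = 48·143/2 = 3432.

3432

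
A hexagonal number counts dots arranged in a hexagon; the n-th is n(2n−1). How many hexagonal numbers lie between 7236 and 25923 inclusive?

The n-th hexagonal number is n(2n−1).
Smallest index with value ≥ 7236: n = 61 (giving 7381).
Largest index with value ≤ 25923: n = 114 (giving 25878).
Indices 61 through 114: 54 terms.

54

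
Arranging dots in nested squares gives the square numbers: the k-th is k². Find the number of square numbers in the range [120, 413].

The n-th square number is n².
Smallest index with value ≥ 120: n = 11 (giving 121).
Largest index with value ≤ 413: n = 20 (giving 400).
Indices 11 through 20: 10 terms.

10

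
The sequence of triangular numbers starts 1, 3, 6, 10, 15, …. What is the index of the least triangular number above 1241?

Solve n(n+1)/2 > 1241 for integer n.
The largest n with value ≤ 1241 is 49 (since 1225 ≤ 1241 < 1275), so the first above is n = 50, value 1275.

50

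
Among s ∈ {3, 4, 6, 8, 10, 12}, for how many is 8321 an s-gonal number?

1

s = 3: P(3, 128) = 8256 and P(3, 129) = 8385; 8321 is not s-gonal.
s = 4: P(4, 91) = 8281 and P(4, 92) = 8464; 8321 is not s-gonal.
s = 6: P(6, 64) = 8128 and P(6, 65) = 8385; 8321 is not s-gonal.
s = 8: P(8, 53) = 8321. ✓
s = 10: P(10, 45) = 7965 and P(10, 46) = 8326; 8321 is not s-gonal.
s = 12: P(12, 41) = 8241 and P(12, 42) = 8652; 8321 is not s-gonal.
Hits: s ∈ {8} → 1.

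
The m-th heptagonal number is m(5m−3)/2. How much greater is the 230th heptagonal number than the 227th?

3423

230·(5·230 − 3)/2 = 131905 and 227·(5·227 − 3)/2 = 128482.
Difference: 131905 − 128482 = 3423.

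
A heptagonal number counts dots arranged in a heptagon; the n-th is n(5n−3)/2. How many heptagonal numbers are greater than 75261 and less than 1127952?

498

The n-th heptagonal number is n(5n−3)/2.
Smallest index with value > 75261: n = 174 (giving 75429).
Largest index with value < 1127952: n = 671 (giving 1124596).
Indices 174 through 671: 498 terms.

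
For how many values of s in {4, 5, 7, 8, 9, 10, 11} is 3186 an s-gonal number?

s = 4: P(4, 56) = 3136 and P(4, 57) = 3249; 3186 is not s-gonal.
s = 5: P(5, 46) = 3151 and P(5, 47) = 3290; 3186 is not s-gonal.
s = 7: P(7, 36) = 3186. ✓
s = 8: P(8, 32) = 3008 and P(8, 33) = 3201; 3186 is not s-gonal.
s = 9: P(9, 30) = 3075 and P(9, 31) = 3286; 3186 is not s-gonal.
s = 10: P(10, 28) = 3052 and P(10, 29) = 3277; 3186 is not s-gonal.
s = 11: P(11, 27) = 3186. ✓
Hits: s ∈ {7, 11} → 2.

2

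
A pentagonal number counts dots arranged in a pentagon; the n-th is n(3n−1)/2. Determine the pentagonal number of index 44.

The 44th pentagonal number is n(3n−1)/2 with n = 44.
44·(3·44 − 1)/2 = 44·131/2 = 2882.

2882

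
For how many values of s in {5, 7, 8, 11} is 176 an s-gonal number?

2

s = 5: P(5, 11) = 176. ✓
s = 7: P(7, 8) = 148 and P(7, 9) = 189; 176 is not s-gonal.
s = 8: P(8, 8) = 176. ✓
s = 11: P(11, 6) = 141 and P(11, 7) = 196; 176 is not s-gonal.
Hits: s ∈ {5, 8} → 2.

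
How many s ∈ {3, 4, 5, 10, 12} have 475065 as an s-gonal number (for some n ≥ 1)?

s = 3: P(3, 974) = 474825 and P(3, 975) = 475800; 475065 is not s-gonal.
s = 4: P(4, 689) = 474721 and P(4, 690) = 476100; 475065 is not s-gonal.
s = 5: P(5, 562) = 473485 and P(5, 563) = 475172; 475065 is not s-gonal.
s = 10: P(10, 345) = 475065. ✓
s = 12: P(12, 308) = 473088 and P(12, 309) = 476169; 475065 is not s-gonal.
Hits: s ∈ {10} → 1.

1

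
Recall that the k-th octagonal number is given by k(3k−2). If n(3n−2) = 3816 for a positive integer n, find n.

Set n(3n−2) = 3816, giving 3n² − 2n − 3816 = 0.
So n = (2 + 214) / 6 = 216/6 = 36.
Check: 36·(3·36 − 2) = 3816. ✓

36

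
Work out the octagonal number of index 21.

1281

The 21st octagonal number is n(3n−2) with n = 21.
21·(3·21 − 2) = 21·61 = 1281.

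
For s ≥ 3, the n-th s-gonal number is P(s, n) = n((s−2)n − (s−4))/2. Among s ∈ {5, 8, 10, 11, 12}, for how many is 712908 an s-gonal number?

1

s = 5: P(5, 689) = 711737 and P(5, 690) = 713805; 712908 is not s-gonal.
s = 8: P(8, 487) = 710533 and P(8, 488) = 713456; 712908 is not s-gonal.
s = 10: P(10, 422) = 711070 and P(10, 423) = 714447; 712908 is not s-gonal.
s = 11: P(11, 398) = 711425 and P(11, 399) = 715008; 712908 is not s-gonal.
s = 12: P(12, 378) = 712908. ✓
Hits: s ∈ {12} → 1.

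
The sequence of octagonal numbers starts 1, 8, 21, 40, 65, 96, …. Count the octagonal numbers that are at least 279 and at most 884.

8

The n-th octagonal number is n(3n−2).
Smallest index with value ≥ 279: n = 10 (giving 280).
Largest index with value ≤ 884: n = 17 (giving 833).
Indices 10 through 17: 8 terms.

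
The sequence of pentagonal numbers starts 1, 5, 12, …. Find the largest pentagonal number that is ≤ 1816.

Solve n(3n−1)/2 ≤ 1816 for integer n.
n = 34 gives 1717 ≤ 1816, while n = 35 gives 1820 > 1816; so the answer is 1717.

1717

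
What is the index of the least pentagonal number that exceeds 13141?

94

Solve n(3n−1)/2 > 13141 for integer n.
The largest n with value ≤ 13141 is 93 (since 12927 ≤ 13141 < 13207), so the first above is n = 94, value 13207.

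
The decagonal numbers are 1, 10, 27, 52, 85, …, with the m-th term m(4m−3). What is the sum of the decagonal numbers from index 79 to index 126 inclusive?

Σ i(4i−3) = 4Σi² − 3Σi over i = 79..126.
Σi = 8001 − 3081 = 4920 and Σi² = 674751 − 161239 = 513512.
4·513512 − 3·4920 = 2039288.

2039288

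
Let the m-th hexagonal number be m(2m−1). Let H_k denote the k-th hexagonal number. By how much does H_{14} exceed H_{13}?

Consecutive hexagonal numbers differ by 4n − 3: here 4·14 − 3 = 53.

53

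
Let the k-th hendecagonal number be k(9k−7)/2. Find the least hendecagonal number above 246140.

Solve n(9n−7)/2 > 246140 for integer n.
The largest n with value ≤ 246140 is 234 (since 245583 ≤ 246140 < 247690), so the first above is n = 235, value 247690.

247690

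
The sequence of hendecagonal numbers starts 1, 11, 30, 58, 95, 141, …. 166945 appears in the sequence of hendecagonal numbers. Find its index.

Set n(9n−7)/2 = 166945, giving 9n² − 7n − 333890 = 0.
The discriminant is 49 + 72·166945 = 12020089, and √12020089 = 3467.
So n = (7 + 3467) / 18 = 3474/18 = 193.
Check: 193·(9·193 − 7)/2 = 166945. ✓

193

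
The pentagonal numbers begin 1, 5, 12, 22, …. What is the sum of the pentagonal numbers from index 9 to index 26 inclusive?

8838

Σ i(3i−1)/2 = (3Σi² − Σi) / 2 over i = 9..26.
Σi = 351 − 36 = 315 and Σi² = 6201 − 204 = 5997.
(3·5997 − 1·315) / 2 = 17676/2 = 8838.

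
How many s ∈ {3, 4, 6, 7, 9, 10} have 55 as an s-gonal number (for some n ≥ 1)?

s = 3: P(3, 10) = 55. ✓
s = 4: P(4, 7) = 49 and P(4, 8) = 64; 55 is not s-gonal.
s = 6: P(6, 5) = 45 and P(6, 6) = 66; 55 is not s-gonal.
s = 7: P(7, 5) = 55. ✓
s = 9: P(9, 4) = 46 and P(9, 5) = 75; 55 is not s-gonal.
s = 10: P(10, 4) = 52 and P(10, 5) = 85; 55 is not s-gonal.
Hits: s ∈ {3, 7} → 2.

2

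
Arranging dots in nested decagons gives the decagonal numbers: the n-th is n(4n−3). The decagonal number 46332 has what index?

108

Set n(4n−3) = 46332, giving 4n² − 3n − 46332 = 0.
The discriminant is 9 + 16·46332 = 741321, and √741321 = 861.
So n = (3 + 861) / 8 = 864/8 = 108.
Check: 108·(4·108 − 3) = 46332. ✓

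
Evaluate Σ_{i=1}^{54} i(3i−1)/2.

80190

Σ i(3i−1)/2 = (3Σi² − Σi) / 2 over i = 1..54.
Σi = 1485 and Σi² = 53955.
(3·53955 − 1·1485) / 2 = 160380/2 = 80190.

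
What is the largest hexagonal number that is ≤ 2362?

Solve n(2n−1) ≤ 2362 for integer n.
n = 34 gives 2278 ≤ 2362, while n = 35 gives 2415 > 2362; so the answer is 2278.

2278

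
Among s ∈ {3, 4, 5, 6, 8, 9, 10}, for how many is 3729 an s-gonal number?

1

s = 3: P(3, 85) = 3655 and P(3, 86) = 3741; 3729 is not s-gonal.
s = 4: P(4, 61) = 3721 and P(4, 62) = 3844; 3729 is not s-gonal.
s = 5: P(5, 50) = 3725 and P(5, 51) = 3876; 3729 is not s-gonal.
s = 6: P(6, 43) = 3655 and P(6, 44) = 3828; 3729 is not s-gonal.
s = 8: P(8, 35) = 3605 and P(8, 36) = 3816; 3729 is not s-gonal.
s = 9: P(9, 33) = 3729. ✓
s = 10: P(10, 30) = 3510 and P(10, 31) = 3751; 3729 is not s-gonal.
Hits: s ∈ {9} → 1.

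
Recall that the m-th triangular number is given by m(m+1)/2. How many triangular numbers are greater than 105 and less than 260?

8

The n-th triangular number is n(n+1)/2.
Smallest index with value > 105: n = 15 (giving 120).
Largest index with value < 260: n = 22 (giving 253).
Indices 15 through 22: 8 terms.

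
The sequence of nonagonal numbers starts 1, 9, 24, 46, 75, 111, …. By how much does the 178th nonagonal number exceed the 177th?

1240

Consecutive nonagonal numbers differ by 7n − 6: here 7·178 − 6 = 1240.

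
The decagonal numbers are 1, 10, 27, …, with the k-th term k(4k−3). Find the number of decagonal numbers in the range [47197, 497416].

The n-th decagonal number is n(4n−3).
Smallest index with value ≥ 47197: n = 109 (giving 47197).
Largest index with value ≤ 497416: n = 353 (giving 497377).
Indices 109 through 353: 245 terms.

245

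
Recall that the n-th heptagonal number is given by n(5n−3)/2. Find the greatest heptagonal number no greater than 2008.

Solve n(5n−3)/2 ≤ 2008 for integer n.
n = 28 gives 1918 ≤ 2008, while n = 29 gives 2059 > 2008; so the answer is 1918.

1918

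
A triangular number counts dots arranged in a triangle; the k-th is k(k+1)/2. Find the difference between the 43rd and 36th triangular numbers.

280

43·44/2 = 946 and 36·37/2 = 666.
Difference: 946 − 666 = 280.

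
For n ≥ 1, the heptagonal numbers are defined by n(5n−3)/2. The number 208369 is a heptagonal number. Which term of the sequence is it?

Set n(5n−3)/2 = 208369, giving 5n² − 3n − 416738 = 0.
The discriminant is 9 + 40·208369 = 8334769, and √8334769 = 2887.
So n = (3 + 2887) / 10 = 2890/10 = 289.

289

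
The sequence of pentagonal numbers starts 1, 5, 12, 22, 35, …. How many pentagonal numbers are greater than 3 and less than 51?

4

The n-th pentagonal number is n(3n−1)/2.
Smallest index with value > 3: n = 2 (giving 5).
Largest index with value < 51: n = 5 (giving 35).
Indices 2 through 5: 4 terms.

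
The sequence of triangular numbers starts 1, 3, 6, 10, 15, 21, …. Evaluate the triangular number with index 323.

The 323rd triangular number is n(n+1)/2 with n = 323.
323·324/2 = 104652/2 = 52326.

52326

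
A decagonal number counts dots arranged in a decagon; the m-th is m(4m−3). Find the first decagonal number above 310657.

Solve n(4n−3) > 310657 for integer n.
The largest n with value ≤ 310657 is 279 (since 310527 ≤ 310657 < 312760), so the first above is n = 280, value 312760.

312760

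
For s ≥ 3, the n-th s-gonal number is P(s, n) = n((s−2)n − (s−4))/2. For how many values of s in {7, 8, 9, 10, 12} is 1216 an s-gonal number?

s = 7: P(7, 22) = 1177 and P(7, 23) = 1288; 1216 is not s-gonal.
s = 8: P(8, 20) = 1160 and P(8, 21) = 1281; 1216 is not s-gonal.
s = 9: P(9, 19) = 1216. ✓
s = 10: P(10, 17) = 1105 and P(10, 18) = 1242; 1216 is not s-gonal.
s = 12: P(12, 16) = 1216. ✓
Hits: s ∈ {9, 12} → 2.

2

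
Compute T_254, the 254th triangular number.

254·255/2 = 64770/2 = 32385.

32385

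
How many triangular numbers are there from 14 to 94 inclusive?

The n-th triangular number is n(n+1)/2.
Smallest index with value ≥ 14: n = 5 (giving 15).
Largest index with value ≤ 94: n = 13 (giving 91).
Indices 5 through 13: 9 terms.

9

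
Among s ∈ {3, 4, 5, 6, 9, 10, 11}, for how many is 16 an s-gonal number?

1

s = 3: P(3, 5) = 15 and P(3, 6) = 21; 16 is not s-gonal.
s = 4: P(4, 4) = 16. ✓
s = 5: P(5, 3) = 12 and P(5, 4) = 22; 16 is not s-gonal.
s = 6: P(6, 3) = 15 and P(6, 4) = 28; 16 is not s-gonal.
s = 9: P(9, 2) = 9 and P(9, 3) = 24; 16 is not s-gonal.
s = 10: P(10, 2) = 10 and P(10, 3) = 27; 16 is not s-gonal.
s = 11: P(11, 2) = 11 and P(11, 3) = 30; 16 is not s-gonal.
Hits: s ∈ {4} → 1.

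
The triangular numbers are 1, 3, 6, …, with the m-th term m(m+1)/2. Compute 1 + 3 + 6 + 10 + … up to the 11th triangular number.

286

Σ i(i+1)/2 = (Σi² + Σi) / 2 over i = 1..11.
Σi = 66 and Σi² = 506.
(1·506 + 1·66) / 2 = 572/2 = 286.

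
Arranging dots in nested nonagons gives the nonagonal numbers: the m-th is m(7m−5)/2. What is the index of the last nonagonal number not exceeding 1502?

21

Solve n(7n−5)/2 ≤ 1502 for integer n.
n = 21 gives 1491 ≤ 1502, while n = 22 gives 1639 > 1502; so the answer is index 21.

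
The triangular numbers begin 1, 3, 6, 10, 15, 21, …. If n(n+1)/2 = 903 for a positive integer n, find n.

Set n(n+1)/2 = 903, giving n² + n − 1806 = 0.
The discriminant is 1 + 8·903 = 7225, and √7225 = 85.
So n = (-1 + 85) / 2 = 84/2 = 42.

42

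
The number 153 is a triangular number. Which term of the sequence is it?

Set n(n+1)/2 = 153, giving n² + n − 306 = 0.
The discriminant is 1 + 8·153 = 1225, and √1225 = 35.
So n = (-1 + 35) / 2 = 34/2 = 17.

17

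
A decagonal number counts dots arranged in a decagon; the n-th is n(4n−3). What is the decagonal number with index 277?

306085

277·(4·277 − 3) = 277·1105 = 306085.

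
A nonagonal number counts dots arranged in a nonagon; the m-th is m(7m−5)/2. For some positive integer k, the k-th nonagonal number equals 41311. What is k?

109

Set n(7n−5)/2 = 41311, giving 7n² − 5n − 82622 = 0.
The discriminant is 25 + 56·41311 = 2313441, and √2313441 = 1521.
So n = (5 + 1521) / 14 = 1526/14 = 109.
Check: 109·(7·109 − 5)/2 = 41311. ✓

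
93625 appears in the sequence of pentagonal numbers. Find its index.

250

Set n(3n−1)/2 = 93625, giving 3n² − n − 187250 = 0.
The discriminant is 1 + 24·93625 = 2247001, and √2247001 = 1499.
So n = (1 + 1499) / 6 = 1500/6 = 250.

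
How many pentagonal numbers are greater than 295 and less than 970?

11

The n-th pentagonal number is n(3n−1)/2.
Smallest index with value > 295: n = 15 (giving 330).
Largest index with value < 970: n = 25 (giving 925).
Indices 15 through 25: 11 terms.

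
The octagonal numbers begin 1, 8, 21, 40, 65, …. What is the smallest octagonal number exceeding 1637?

1680

Solve n(3n−2) > 1637 for integer n.
The largest n with value ≤ 1637 is 23 (since 1541 ≤ 1637 < 1680), so the first above is n = 24, value 1680.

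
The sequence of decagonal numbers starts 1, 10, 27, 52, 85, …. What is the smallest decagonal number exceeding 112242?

112392

Solve n(4n−3) > 112242 for integer n.
The largest n with value ≤ 112242 is 167 (since 111055 ≤ 112242 < 112392), so the first above is n = 168, value 112392.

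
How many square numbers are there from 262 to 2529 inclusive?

The n-th square number is n².
Smallest index with value ≥ 262: n = 17 (giving 289).
Largest index with value ≤ 2529: n = 50 (giving 2500).
Indices 17 through 50: 34 terms.

34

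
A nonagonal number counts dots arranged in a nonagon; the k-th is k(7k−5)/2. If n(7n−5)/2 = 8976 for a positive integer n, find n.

51

Set n(7n−5)/2 = 8976, giving 7n² − 5n − 17952 = 0.
The discriminant is 25 + 56·8976 = 502681, and √502681 = 709.
So n = (5 + 709) / 14 = 714/14 = 51.
Check: 51·(7·51 − 5)/2 = 8976. ✓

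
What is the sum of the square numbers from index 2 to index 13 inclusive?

Σ_{i=2}^{13} i² = 819 − 1 = 818.

818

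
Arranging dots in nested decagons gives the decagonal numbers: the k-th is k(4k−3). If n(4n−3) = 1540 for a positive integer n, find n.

Set n(4n−3) = 1540, giving 4n² − 3n − 1540 = 0.
The discriminant is 9 + 16·1540 = 24649, and √24649 = 157.
So n = (3 + 157) / 8 = 160/8 = 20.

20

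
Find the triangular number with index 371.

371·372/2 = 138012/2 = 69006.

69006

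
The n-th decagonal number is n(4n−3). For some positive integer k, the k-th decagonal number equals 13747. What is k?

59

Set n(4n−3) = 13747, giving 4n² − 3n − 13747 = 0.
The discriminant is 9 + 16·13747 = 219961, and √219961 = 469.
So n = (3 + 469) / 8 = 472/8 = 59.
Check: 59·(4·59 − 3) = 13747. ✓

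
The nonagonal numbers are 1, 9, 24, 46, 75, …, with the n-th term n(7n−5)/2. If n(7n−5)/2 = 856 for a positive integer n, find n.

Set n(7n−5)/2 = 856, giving 7n² − 5n − 1712 = 0.
The discriminant is 25 + 56·856 = 47961, and √47961 = 219.
So n = (5 + 219) / 14 = 224/14 = 16.

16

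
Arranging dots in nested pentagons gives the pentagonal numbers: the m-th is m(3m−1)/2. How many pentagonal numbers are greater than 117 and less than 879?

The n-th pentagonal number is n(3n−1)/2.
Smallest index with value > 117: n = 10 (giving 145).
Largest index with value < 879: n = 24 (giving 852).
Indices 10 through 24: 15 terms.

15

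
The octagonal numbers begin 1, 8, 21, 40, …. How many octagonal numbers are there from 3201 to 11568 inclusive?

30

The n-th octagonal number is n(3n−2).
Smallest index with value ≥ 3201: n = 33 (giving 3201).
Largest index with value ≤ 11568: n = 62 (giving 11408).
Indices 33 through 62: 30 terms.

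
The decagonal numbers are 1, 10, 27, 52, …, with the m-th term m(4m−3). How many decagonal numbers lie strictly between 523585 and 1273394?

202

The n-th decagonal number is n(4n−3).
Smallest index with value > 523585: n = 363 (giving 525987).
Largest index with value < 1273394: n = 564 (giving 1270692).
Indices 363 through 564: 202 terms.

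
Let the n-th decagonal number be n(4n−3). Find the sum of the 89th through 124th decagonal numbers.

Σ i(4i−3) = 4Σi² − 3Σi over i = 89..124.
Σi = 7750 − 3916 = 3834 and Σi² = 643250 − 231044 = 412206.
4·412206 − 3·3834 = 1637322.

1637322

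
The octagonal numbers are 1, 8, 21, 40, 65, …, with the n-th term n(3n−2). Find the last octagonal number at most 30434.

Solve n(3n−2) ≤ 30434 for integer n.
n = 101 gives 30401 ≤ 30434, while n = 102 gives 31008 > 30434; so the answer is 30401.

30401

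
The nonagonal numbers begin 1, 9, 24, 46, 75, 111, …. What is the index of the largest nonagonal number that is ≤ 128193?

Solve n(7n−5)/2 ≤ 128193 for integer n.
n = 191 gives 127206 ≤ 128193, while n = 192 gives 128544 > 128193; so the answer is index 191.

191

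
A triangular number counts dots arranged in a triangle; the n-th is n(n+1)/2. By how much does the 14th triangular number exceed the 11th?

39

14·15/2 = 105 and 11·12/2 = 66.
Difference: 105 − 66 = 39.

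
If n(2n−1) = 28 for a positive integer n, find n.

Set n(2n−1) = 28, giving 2n² − n − 28 = 0.
The discriminant is 1 + 8·28 = 225, and √225 = 15.
So n = (1 + 15) / 4 = 16/4 = 4.

4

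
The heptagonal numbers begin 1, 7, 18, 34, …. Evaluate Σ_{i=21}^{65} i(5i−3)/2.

224085

Σ i(5i−3)/2 = (5Σi² − 3Σi) / 2 over i = 21..65.
Σi = 2145 − 210 = 1935 and Σi² = 93665 − 2870 = 90795.
(5·90795 − 3·1935) / 2 = 448170/2 = 224085.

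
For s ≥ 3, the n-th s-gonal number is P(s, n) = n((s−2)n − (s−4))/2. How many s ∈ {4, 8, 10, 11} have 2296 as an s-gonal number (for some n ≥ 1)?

1

s = 4: P(4, 47) = 2209 and P(4, 48) = 2304; 2296 is not s-gonal.
s = 8: P(8, 28) = 2296. ✓
s = 10: P(10, 24) = 2232 and P(10, 25) = 2425; 2296 is not s-gonal.
s = 11: P(11, 22) = 2101 and P(11, 23) = 2300; 2296 is not s-gonal.
Hits: s ∈ {8} → 1.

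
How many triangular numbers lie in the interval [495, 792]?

9

The n-th triangular number is n(n+1)/2.
Smallest index with value ≥ 495: n = 31 (giving 496).
Largest index with value ≤ 792: n = 39 (giving 780).
Indices 31 through 39: 9 terms.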